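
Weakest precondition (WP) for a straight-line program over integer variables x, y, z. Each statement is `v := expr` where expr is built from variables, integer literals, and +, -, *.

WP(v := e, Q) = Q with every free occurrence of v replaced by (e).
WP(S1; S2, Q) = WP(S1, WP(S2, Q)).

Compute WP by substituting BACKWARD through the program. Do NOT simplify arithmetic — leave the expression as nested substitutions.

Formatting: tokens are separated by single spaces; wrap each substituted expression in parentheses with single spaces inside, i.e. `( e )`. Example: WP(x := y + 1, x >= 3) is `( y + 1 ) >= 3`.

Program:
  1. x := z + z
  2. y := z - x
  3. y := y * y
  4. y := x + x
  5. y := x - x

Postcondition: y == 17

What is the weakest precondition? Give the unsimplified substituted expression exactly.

Answer: ( ( z + z ) - ( z + z ) ) == 17

Derivation:
post: y == 17
stmt 5: y := x - x  -- replace 1 occurrence(s) of y with (x - x)
  => ( x - x ) == 17
stmt 4: y := x + x  -- replace 0 occurrence(s) of y with (x + x)
  => ( x - x ) == 17
stmt 3: y := y * y  -- replace 0 occurrence(s) of y with (y * y)
  => ( x - x ) == 17
stmt 2: y := z - x  -- replace 0 occurrence(s) of y with (z - x)
  => ( x - x ) == 17
stmt 1: x := z + z  -- replace 2 occurrence(s) of x with (z + z)
  => ( ( z + z ) - ( z + z ) ) == 17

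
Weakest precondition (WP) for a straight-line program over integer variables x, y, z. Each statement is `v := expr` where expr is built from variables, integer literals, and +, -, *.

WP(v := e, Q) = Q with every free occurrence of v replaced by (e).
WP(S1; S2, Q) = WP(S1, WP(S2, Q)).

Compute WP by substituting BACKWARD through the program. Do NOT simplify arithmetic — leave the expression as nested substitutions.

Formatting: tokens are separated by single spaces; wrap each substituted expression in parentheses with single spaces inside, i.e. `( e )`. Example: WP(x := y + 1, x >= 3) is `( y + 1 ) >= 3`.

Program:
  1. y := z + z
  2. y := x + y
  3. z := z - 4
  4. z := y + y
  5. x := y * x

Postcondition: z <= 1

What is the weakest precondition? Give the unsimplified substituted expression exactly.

post: z <= 1
stmt 5: x := y * x  -- replace 0 occurrence(s) of x with (y * x)
  => z <= 1
stmt 4: z := y + y  -- replace 1 occurrence(s) of z with (y + y)
  => ( y + y ) <= 1
stmt 3: z := z - 4  -- replace 0 occurrence(s) of z with (z - 4)
  => ( y + y ) <= 1
stmt 2: y := x + y  -- replace 2 occurrence(s) of y with (x + y)
  => ( ( x + y ) + ( x + y ) ) <= 1
stmt 1: y := z + z  -- replace 2 occurrence(s) of y with (z + z)
  => ( ( x + ( z + z ) ) + ( x + ( z + z ) ) ) <= 1

Answer: ( ( x + ( z + z ) ) + ( x + ( z + z ) ) ) <= 1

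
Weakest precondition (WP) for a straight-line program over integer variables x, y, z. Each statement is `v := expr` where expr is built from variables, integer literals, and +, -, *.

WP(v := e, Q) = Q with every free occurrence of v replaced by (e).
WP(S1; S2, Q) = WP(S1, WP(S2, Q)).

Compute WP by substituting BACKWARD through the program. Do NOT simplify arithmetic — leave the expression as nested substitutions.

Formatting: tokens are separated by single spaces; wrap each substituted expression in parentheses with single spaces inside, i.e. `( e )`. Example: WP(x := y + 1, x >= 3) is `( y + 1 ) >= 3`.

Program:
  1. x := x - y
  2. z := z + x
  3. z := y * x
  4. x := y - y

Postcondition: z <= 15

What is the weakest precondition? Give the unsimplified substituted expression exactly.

Answer: ( y * ( x - y ) ) <= 15

Derivation:
post: z <= 15
stmt 4: x := y - y  -- replace 0 occurrence(s) of x with (y - y)
  => z <= 15
stmt 3: z := y * x  -- replace 1 occurrence(s) of z with (y * x)
  => ( y * x ) <= 15
stmt 2: z := z + x  -- replace 0 occurrence(s) of z with (z + x)
  => ( y * x ) <= 15
stmt 1: x := x - y  -- replace 1 occurrence(s) of x with (x - y)
  => ( y * ( x - y ) ) <= 15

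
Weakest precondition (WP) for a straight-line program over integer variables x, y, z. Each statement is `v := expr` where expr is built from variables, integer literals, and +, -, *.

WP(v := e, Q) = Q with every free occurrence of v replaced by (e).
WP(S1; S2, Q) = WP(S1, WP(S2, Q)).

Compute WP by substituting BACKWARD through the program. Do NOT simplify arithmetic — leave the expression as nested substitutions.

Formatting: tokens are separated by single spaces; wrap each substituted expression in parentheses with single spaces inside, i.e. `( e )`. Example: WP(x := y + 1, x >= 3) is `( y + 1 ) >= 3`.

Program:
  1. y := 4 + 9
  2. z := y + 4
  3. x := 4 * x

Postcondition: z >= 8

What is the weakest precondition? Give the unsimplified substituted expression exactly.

post: z >= 8
stmt 3: x := 4 * x  -- replace 0 occurrence(s) of x with (4 * x)
  => z >= 8
stmt 2: z := y + 4  -- replace 1 occurrence(s) of z with (y + 4)
  => ( y + 4 ) >= 8
stmt 1: y := 4 + 9  -- replace 1 occurrence(s) of y with (4 + 9)
  => ( ( 4 + 9 ) + 4 ) >= 8

Answer: ( ( 4 + 9 ) + 4 ) >= 8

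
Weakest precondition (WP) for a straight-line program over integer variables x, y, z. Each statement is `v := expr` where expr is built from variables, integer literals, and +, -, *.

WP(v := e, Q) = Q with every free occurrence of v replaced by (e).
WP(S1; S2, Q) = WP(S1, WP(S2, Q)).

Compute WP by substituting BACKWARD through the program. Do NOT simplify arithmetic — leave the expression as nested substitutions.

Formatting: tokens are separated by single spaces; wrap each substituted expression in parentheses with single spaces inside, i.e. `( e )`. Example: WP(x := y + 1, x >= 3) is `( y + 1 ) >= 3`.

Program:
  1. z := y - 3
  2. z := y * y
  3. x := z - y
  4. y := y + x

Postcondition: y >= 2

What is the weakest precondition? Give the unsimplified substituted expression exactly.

post: y >= 2
stmt 4: y := y + x  -- replace 1 occurrence(s) of y with (y + x)
  => ( y + x ) >= 2
stmt 3: x := z - y  -- replace 1 occurrence(s) of x with (z - y)
  => ( y + ( z - y ) ) >= 2
stmt 2: z := y * y  -- replace 1 occurrence(s) of z with (y * y)
  => ( y + ( ( y * y ) - y ) ) >= 2
stmt 1: z := y - 3  -- replace 0 occurrence(s) of z with (y - 3)
  => ( y + ( ( y * y ) - y ) ) >= 2

Answer: ( y + ( ( y * y ) - y ) ) >= 2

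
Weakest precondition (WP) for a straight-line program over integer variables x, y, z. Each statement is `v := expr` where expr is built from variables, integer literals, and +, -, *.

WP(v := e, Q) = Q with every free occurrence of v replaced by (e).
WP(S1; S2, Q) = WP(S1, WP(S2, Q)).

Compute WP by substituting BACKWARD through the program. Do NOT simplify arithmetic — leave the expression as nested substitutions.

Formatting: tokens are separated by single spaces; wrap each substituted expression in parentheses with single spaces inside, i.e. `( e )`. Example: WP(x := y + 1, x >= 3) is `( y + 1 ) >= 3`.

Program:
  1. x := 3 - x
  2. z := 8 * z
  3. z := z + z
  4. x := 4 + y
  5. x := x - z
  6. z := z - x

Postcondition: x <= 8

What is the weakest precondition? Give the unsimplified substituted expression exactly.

post: x <= 8
stmt 6: z := z - x  -- replace 0 occurrence(s) of z with (z - x)
  => x <= 8
stmt 5: x := x - z  -- replace 1 occurrence(s) of x with (x - z)
  => ( x - z ) <= 8
stmt 4: x := 4 + y  -- replace 1 occurrence(s) of x with (4 + y)
  => ( ( 4 + y ) - z ) <= 8
stmt 3: z := z + z  -- replace 1 occurrence(s) of z with (z + z)
  => ( ( 4 + y ) - ( z + z ) ) <= 8
stmt 2: z := 8 * z  -- replace 2 occurrence(s) of z with (8 * z)
  => ( ( 4 + y ) - ( ( 8 * z ) + ( 8 * z ) ) ) <= 8
stmt 1: x := 3 - x  -- replace 0 occurrence(s) of x with (3 - x)
  => ( ( 4 + y ) - ( ( 8 * z ) + ( 8 * z ) ) ) <= 8

Answer: ( ( 4 + y ) - ( ( 8 * z ) + ( 8 * z ) ) ) <= 8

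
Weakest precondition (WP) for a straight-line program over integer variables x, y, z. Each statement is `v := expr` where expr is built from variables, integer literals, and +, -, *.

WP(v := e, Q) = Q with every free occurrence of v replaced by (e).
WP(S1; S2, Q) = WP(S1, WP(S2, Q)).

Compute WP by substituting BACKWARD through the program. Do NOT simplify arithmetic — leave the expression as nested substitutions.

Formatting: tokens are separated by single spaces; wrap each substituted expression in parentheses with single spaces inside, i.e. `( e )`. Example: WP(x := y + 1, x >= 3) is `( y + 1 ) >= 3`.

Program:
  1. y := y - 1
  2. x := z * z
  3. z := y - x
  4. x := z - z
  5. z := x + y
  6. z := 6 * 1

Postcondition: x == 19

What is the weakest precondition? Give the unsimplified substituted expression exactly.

Answer: ( ( ( y - 1 ) - ( z * z ) ) - ( ( y - 1 ) - ( z * z ) ) ) == 19

Derivation:
post: x == 19
stmt 6: z := 6 * 1  -- replace 0 occurrence(s) of z with (6 * 1)
  => x == 19
stmt 5: z := x + y  -- replace 0 occurrence(s) of z with (x + y)
  => x == 19
stmt 4: x := z - z  -- replace 1 occurrence(s) of x with (z - z)
  => ( z - z ) == 19
stmt 3: z := y - x  -- replace 2 occurrence(s) of z with (y - x)
  => ( ( y - x ) - ( y - x ) ) == 19
stmt 2: x := z * z  -- replace 2 occurrence(s) of x with (z * z)
  => ( ( y - ( z * z ) ) - ( y - ( z * z ) ) ) == 19
stmt 1: y := y - 1  -- replace 2 occurrence(s) of y with (y - 1)
  => ( ( ( y - 1 ) - ( z * z ) ) - ( ( y - 1 ) - ( z * z ) ) ) == 19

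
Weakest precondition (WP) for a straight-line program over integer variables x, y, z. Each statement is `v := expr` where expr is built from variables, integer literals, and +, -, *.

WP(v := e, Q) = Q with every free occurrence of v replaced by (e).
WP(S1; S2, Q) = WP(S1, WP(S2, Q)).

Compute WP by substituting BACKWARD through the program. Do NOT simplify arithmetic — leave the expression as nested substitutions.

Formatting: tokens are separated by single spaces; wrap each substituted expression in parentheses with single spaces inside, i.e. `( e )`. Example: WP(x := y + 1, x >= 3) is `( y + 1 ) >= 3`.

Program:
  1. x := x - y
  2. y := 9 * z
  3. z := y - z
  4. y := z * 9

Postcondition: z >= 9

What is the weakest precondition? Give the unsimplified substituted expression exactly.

post: z >= 9
stmt 4: y := z * 9  -- replace 0 occurrence(s) of y with (z * 9)
  => z >= 9
stmt 3: z := y - z  -- replace 1 occurrence(s) of z with (y - z)
  => ( y - z ) >= 9
stmt 2: y := 9 * z  -- replace 1 occurrence(s) of y with (9 * z)
  => ( ( 9 * z ) - z ) >= 9
stmt 1: x := x - y  -- replace 0 occurrence(s) of x with (x - y)
  => ( ( 9 * z ) - z ) >= 9

Answer: ( ( 9 * z ) - z ) >= 9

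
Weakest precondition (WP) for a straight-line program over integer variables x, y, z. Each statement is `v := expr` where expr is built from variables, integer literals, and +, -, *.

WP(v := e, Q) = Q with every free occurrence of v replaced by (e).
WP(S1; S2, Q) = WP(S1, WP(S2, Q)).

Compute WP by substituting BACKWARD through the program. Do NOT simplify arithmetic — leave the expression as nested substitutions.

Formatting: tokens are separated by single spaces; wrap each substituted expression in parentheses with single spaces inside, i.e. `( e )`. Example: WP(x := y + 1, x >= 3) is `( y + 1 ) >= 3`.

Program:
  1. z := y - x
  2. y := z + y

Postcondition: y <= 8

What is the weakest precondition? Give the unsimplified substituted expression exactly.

Answer: ( ( y - x ) + y ) <= 8

Derivation:
post: y <= 8
stmt 2: y := z + y  -- replace 1 occurrence(s) of y with (z + y)
  => ( z + y ) <= 8
stmt 1: z := y - x  -- replace 1 occurrence(s) of z with (y - x)
  => ( ( y - x ) + y ) <= 8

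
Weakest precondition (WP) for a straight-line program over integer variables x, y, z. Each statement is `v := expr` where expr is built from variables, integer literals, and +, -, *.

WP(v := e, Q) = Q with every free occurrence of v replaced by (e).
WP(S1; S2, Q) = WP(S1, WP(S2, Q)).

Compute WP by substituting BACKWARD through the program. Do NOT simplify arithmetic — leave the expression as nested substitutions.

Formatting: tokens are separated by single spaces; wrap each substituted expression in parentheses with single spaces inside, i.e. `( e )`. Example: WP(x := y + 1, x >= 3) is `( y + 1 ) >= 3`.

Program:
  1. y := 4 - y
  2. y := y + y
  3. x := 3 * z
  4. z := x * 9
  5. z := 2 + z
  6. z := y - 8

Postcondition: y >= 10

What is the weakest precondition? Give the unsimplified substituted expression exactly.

post: y >= 10
stmt 6: z := y - 8  -- replace 0 occurrence(s) of z with (y - 8)
  => y >= 10
stmt 5: z := 2 + z  -- replace 0 occurrence(s) of z with (2 + z)
  => y >= 10
stmt 4: z := x * 9  -- replace 0 occurrence(s) of z with (x * 9)
  => y >= 10
stmt 3: x := 3 * z  -- replace 0 occurrence(s) of x with (3 * z)
  => y >= 10
stmt 2: y := y + y  -- replace 1 occurrence(s) of y with (y + y)
  => ( y + y ) >= 10
stmt 1: y := 4 - y  -- replace 2 occurrence(s) of y with (4 - y)
  => ( ( 4 - y ) + ( 4 - y ) ) >= 10

Answer: ( ( 4 - y ) + ( 4 - y ) ) >= 10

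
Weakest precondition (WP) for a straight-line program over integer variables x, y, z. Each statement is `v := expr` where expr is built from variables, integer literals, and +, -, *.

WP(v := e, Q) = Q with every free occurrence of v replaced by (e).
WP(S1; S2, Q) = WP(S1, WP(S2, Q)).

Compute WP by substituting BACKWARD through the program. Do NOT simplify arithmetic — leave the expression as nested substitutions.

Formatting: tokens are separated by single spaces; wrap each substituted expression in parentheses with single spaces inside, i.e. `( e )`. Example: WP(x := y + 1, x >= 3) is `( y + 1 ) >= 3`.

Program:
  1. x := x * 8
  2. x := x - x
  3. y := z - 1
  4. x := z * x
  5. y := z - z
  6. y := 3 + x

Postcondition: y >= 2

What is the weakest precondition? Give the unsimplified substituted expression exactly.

post: y >= 2
stmt 6: y := 3 + x  -- replace 1 occurrence(s) of y with (3 + x)
  => ( 3 + x ) >= 2
stmt 5: y := z - z  -- replace 0 occurrence(s) of y with (z - z)
  => ( 3 + x ) >= 2
stmt 4: x := z * x  -- replace 1 occurrence(s) of x with (z * x)
  => ( 3 + ( z * x ) ) >= 2
stmt 3: y := z - 1  -- replace 0 occurrence(s) of y with (z - 1)
  => ( 3 + ( z * x ) ) >= 2
stmt 2: x := x - x  -- replace 1 occurrence(s) of x with (x - x)
  => ( 3 + ( z * ( x - x ) ) ) >= 2
stmt 1: x := x * 8  -- replace 2 occurrence(s) of x with (x * 8)
  => ( 3 + ( z * ( ( x * 8 ) - ( x * 8 ) ) ) ) >= 2

Answer: ( 3 + ( z * ( ( x * 8 ) - ( x * 8 ) ) ) ) >= 2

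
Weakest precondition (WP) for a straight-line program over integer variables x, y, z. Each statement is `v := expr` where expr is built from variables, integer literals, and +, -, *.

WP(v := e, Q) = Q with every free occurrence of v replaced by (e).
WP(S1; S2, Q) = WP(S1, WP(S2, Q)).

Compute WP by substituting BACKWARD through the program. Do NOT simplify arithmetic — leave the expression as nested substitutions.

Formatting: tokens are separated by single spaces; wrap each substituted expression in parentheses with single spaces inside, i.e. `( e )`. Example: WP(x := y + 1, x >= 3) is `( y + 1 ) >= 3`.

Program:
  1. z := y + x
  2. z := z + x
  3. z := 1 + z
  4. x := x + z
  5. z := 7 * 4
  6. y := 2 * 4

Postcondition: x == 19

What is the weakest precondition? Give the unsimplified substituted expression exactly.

post: x == 19
stmt 6: y := 2 * 4  -- replace 0 occurrence(s) of y with (2 * 4)
  => x == 19
stmt 5: z := 7 * 4  -- replace 0 occurrence(s) of z with (7 * 4)
  => x == 19
stmt 4: x := x + z  -- replace 1 occurrence(s) of x with (x + z)
  => ( x + z ) == 19
stmt 3: z := 1 + z  -- replace 1 occurrence(s) of z with (1 + z)
  => ( x + ( 1 + z ) ) == 19
stmt 2: z := z + x  -- replace 1 occurrence(s) of z with (z + x)
  => ( x + ( 1 + ( z + x ) ) ) == 19
stmt 1: z := y + x  -- replace 1 occurrence(s) of z with (y + x)
  => ( x + ( 1 + ( ( y + x ) + x ) ) ) == 19

Answer: ( x + ( 1 + ( ( y + x ) + x ) ) ) == 19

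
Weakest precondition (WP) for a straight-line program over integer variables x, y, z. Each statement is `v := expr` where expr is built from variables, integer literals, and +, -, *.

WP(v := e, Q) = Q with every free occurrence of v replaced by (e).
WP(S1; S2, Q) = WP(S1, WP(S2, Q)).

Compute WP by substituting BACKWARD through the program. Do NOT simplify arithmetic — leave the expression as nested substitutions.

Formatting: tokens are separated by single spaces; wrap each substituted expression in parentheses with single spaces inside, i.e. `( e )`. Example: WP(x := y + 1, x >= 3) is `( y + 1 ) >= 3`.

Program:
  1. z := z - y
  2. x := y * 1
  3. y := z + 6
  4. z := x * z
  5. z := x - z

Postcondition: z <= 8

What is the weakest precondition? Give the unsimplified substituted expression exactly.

post: z <= 8
stmt 5: z := x - z  -- replace 1 occurrence(s) of z with (x - z)
  => ( x - z ) <= 8
stmt 4: z := x * z  -- replace 1 occurrence(s) of z with (x * z)
  => ( x - ( x * z ) ) <= 8
stmt 3: y := z + 6  -- replace 0 occurrence(s) of y with (z + 6)
  => ( x - ( x * z ) ) <= 8
stmt 2: x := y * 1  -- replace 2 occurrence(s) of x with (y * 1)
  => ( ( y * 1 ) - ( ( y * 1 ) * z ) ) <= 8
stmt 1: z := z - y  -- replace 1 occurrence(s) of z with (z - y)
  => ( ( y * 1 ) - ( ( y * 1 ) * ( z - y ) ) ) <= 8

Answer: ( ( y * 1 ) - ( ( y * 1 ) * ( z - y ) ) ) <= 8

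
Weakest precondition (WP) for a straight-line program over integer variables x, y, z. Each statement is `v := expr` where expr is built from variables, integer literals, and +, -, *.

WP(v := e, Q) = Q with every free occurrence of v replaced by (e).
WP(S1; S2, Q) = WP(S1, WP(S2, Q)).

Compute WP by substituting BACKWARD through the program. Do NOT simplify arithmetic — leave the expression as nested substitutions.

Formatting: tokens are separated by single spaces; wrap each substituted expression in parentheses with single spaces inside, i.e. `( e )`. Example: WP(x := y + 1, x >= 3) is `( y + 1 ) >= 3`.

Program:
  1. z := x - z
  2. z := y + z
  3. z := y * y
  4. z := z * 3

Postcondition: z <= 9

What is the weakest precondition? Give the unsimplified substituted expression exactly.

Answer: ( ( y * y ) * 3 ) <= 9

Derivation:
post: z <= 9
stmt 4: z := z * 3  -- replace 1 occurrence(s) of z with (z * 3)
  => ( z * 3 ) <= 9
stmt 3: z := y * y  -- replace 1 occurrence(s) of z with (y * y)
  => ( ( y * y ) * 3 ) <= 9
stmt 2: z := y + z  -- replace 0 occurrence(s) of z with (y + z)
  => ( ( y * y ) * 3 ) <= 9
stmt 1: z := x - z  -- replace 0 occurrence(s) of z with (x - z)
  => ( ( y * y ) * 3 ) <= 9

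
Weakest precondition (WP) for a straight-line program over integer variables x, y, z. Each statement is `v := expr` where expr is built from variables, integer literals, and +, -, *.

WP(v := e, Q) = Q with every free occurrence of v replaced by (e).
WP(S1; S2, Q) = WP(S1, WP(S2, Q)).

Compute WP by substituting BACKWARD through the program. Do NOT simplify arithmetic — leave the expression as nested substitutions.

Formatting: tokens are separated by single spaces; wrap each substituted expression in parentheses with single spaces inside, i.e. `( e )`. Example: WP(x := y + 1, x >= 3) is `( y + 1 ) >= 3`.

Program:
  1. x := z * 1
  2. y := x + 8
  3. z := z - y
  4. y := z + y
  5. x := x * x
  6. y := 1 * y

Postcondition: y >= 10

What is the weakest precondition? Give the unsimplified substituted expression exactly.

post: y >= 10
stmt 6: y := 1 * y  -- replace 1 occurrence(s) of y with (1 * y)
  => ( 1 * y ) >= 10
stmt 5: x := x * x  -- replace 0 occurrence(s) of x with (x * x)
  => ( 1 * y ) >= 10
stmt 4: y := z + y  -- replace 1 occurrence(s) of y with (z + y)
  => ( 1 * ( z + y ) ) >= 10
stmt 3: z := z - y  -- replace 1 occurrence(s) of z with (z - y)
  => ( 1 * ( ( z - y ) + y ) ) >= 10
stmt 2: y := x + 8  -- replace 2 occurrence(s) of y with (x + 8)
  => ( 1 * ( ( z - ( x + 8 ) ) + ( x + 8 ) ) ) >= 10
stmt 1: x := z * 1  -- replace 2 occurrence(s) of x with (z * 1)
  => ( 1 * ( ( z - ( ( z * 1 ) + 8 ) ) + ( ( z * 1 ) + 8 ) ) ) >= 10

Answer: ( 1 * ( ( z - ( ( z * 1 ) + 8 ) ) + ( ( z * 1 ) + 8 ) ) ) >= 10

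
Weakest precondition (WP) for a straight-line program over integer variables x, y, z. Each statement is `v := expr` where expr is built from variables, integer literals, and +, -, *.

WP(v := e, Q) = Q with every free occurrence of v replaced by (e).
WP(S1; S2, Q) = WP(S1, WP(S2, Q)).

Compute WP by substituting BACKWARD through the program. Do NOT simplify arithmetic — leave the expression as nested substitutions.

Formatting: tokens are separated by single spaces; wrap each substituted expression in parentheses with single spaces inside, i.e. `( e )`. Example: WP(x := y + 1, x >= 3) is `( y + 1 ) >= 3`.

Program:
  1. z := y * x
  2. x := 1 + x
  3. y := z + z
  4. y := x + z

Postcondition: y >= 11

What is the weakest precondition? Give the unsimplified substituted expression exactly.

post: y >= 11
stmt 4: y := x + z  -- replace 1 occurrence(s) of y with (x + z)
  => ( x + z ) >= 11
stmt 3: y := z + z  -- replace 0 occurrence(s) of y with (z + z)
  => ( x + z ) >= 11
stmt 2: x := 1 + x  -- replace 1 occurrence(s) of x with (1 + x)
  => ( ( 1 + x ) + z ) >= 11
stmt 1: z := y * x  -- replace 1 occurrence(s) of z with (y * x)
  => ( ( 1 + x ) + ( y * x ) ) >= 11

Answer: ( ( 1 + x ) + ( y * x ) ) >= 11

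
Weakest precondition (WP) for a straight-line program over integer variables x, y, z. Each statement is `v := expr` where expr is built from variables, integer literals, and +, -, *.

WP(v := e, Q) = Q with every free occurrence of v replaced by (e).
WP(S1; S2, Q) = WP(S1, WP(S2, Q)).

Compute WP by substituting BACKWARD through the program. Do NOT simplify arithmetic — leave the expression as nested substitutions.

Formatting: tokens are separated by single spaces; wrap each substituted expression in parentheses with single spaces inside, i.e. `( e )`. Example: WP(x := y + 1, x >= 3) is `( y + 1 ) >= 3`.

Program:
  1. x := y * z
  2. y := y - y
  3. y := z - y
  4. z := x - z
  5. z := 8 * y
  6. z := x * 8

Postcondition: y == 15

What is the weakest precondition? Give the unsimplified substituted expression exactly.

post: y == 15
stmt 6: z := x * 8  -- replace 0 occurrence(s) of z with (x * 8)
  => y == 15
stmt 5: z := 8 * y  -- replace 0 occurrence(s) of z with (8 * y)
  => y == 15
stmt 4: z := x - z  -- replace 0 occurrence(s) of z with (x - z)
  => y == 15
stmt 3: y := z - y  -- replace 1 occurrence(s) of y with (z - y)
  => ( z - y ) == 15
stmt 2: y := y - y  -- replace 1 occurrence(s) of y with (y - y)
  => ( z - ( y - y ) ) == 15
stmt 1: x := y * z  -- replace 0 occurrence(s) of x with (y * z)
  => ( z - ( y - y ) ) == 15

Answer: ( z - ( y - y ) ) == 15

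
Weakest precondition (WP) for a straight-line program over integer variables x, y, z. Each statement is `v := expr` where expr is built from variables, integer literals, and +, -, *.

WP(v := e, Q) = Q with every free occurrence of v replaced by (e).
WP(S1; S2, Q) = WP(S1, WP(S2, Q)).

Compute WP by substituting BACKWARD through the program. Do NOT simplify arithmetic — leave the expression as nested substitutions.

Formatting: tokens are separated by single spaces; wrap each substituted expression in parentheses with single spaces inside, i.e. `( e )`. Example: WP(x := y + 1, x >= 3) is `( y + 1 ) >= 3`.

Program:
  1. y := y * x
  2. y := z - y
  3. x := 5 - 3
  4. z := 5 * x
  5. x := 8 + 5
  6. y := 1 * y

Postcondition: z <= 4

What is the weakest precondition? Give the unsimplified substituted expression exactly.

post: z <= 4
stmt 6: y := 1 * y  -- replace 0 occurrence(s) of y with (1 * y)
  => z <= 4
stmt 5: x := 8 + 5  -- replace 0 occurrence(s) of x with (8 + 5)
  => z <= 4
stmt 4: z := 5 * x  -- replace 1 occurrence(s) of z with (5 * x)
  => ( 5 * x ) <= 4
stmt 3: x := 5 - 3  -- replace 1 occurrence(s) of x with (5 - 3)
  => ( 5 * ( 5 - 3 ) ) <= 4
stmt 2: y := z - y  -- replace 0 occurrence(s) of y with (z - y)
  => ( 5 * ( 5 - 3 ) ) <= 4
stmt 1: y := y * x  -- replace 0 occurrence(s) of y with (y * x)
  => ( 5 * ( 5 - 3 ) ) <= 4

Answer: ( 5 * ( 5 - 3 ) ) <= 4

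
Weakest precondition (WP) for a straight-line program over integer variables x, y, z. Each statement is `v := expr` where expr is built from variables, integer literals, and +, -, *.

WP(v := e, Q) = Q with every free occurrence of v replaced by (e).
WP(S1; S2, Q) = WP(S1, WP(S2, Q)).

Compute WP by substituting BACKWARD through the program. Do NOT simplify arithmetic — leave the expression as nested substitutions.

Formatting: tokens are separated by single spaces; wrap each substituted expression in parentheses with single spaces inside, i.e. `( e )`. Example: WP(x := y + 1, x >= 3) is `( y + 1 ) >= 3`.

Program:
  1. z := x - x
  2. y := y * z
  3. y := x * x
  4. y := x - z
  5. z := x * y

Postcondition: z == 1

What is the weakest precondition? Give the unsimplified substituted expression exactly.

post: z == 1
stmt 5: z := x * y  -- replace 1 occurrence(s) of z with (x * y)
  => ( x * y ) == 1
stmt 4: y := x - z  -- replace 1 occurrence(s) of y with (x - z)
  => ( x * ( x - z ) ) == 1
stmt 3: y := x * x  -- replace 0 occurrence(s) of y with (x * x)
  => ( x * ( x - z ) ) == 1
stmt 2: y := y * z  -- replace 0 occurrence(s) of y with (y * z)
  => ( x * ( x - z ) ) == 1
stmt 1: z := x - x  -- replace 1 occurrence(s) of z with (x - x)
  => ( x * ( x - ( x - x ) ) ) == 1

Answer: ( x * ( x - ( x - x ) ) ) == 1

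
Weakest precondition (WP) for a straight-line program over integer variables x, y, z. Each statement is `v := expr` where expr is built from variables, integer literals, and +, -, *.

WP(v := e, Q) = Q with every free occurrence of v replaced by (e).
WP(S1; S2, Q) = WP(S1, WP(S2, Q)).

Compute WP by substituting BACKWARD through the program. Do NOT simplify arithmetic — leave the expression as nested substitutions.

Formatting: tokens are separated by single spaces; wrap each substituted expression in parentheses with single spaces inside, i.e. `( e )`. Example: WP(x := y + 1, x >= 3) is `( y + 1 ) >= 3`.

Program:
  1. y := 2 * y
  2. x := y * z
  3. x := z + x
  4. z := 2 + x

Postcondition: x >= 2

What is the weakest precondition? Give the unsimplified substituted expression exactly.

post: x >= 2
stmt 4: z := 2 + x  -- replace 0 occurrence(s) of z with (2 + x)
  => x >= 2
stmt 3: x := z + x  -- replace 1 occurrence(s) of x with (z + x)
  => ( z + x ) >= 2
stmt 2: x := y * z  -- replace 1 occurrence(s) of x with (y * z)
  => ( z + ( y * z ) ) >= 2
stmt 1: y := 2 * y  -- replace 1 occurrence(s) of y with (2 * y)
  => ( z + ( ( 2 * y ) * z ) ) >= 2

Answer: ( z + ( ( 2 * y ) * z ) ) >= 2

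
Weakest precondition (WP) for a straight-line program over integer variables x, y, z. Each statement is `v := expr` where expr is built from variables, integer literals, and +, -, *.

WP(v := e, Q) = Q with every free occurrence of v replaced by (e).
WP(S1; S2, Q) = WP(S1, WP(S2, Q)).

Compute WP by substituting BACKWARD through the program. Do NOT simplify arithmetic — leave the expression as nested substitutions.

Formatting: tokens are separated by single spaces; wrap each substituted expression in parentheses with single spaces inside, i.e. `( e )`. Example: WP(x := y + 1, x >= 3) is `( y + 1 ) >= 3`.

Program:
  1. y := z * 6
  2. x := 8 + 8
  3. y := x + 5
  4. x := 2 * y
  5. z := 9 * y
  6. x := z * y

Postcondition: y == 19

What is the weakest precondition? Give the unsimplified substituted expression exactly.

post: y == 19
stmt 6: x := z * y  -- replace 0 occurrence(s) of x with (z * y)
  => y == 19
stmt 5: z := 9 * y  -- replace 0 occurrence(s) of z with (9 * y)
  => y == 19
stmt 4: x := 2 * y  -- replace 0 occurrence(s) of x with (2 * y)
  => y == 19
stmt 3: y := x + 5  -- replace 1 occurrence(s) of y with (x + 5)
  => ( x + 5 ) == 19
stmt 2: x := 8 + 8  -- replace 1 occurrence(s) of x with (8 + 8)
  => ( ( 8 + 8 ) + 5 ) == 19
stmt 1: y := z * 6  -- replace 0 occurrence(s) of y with (z * 6)
  => ( ( 8 + 8 ) + 5 ) == 19

Answer: ( ( 8 + 8 ) + 5 ) == 19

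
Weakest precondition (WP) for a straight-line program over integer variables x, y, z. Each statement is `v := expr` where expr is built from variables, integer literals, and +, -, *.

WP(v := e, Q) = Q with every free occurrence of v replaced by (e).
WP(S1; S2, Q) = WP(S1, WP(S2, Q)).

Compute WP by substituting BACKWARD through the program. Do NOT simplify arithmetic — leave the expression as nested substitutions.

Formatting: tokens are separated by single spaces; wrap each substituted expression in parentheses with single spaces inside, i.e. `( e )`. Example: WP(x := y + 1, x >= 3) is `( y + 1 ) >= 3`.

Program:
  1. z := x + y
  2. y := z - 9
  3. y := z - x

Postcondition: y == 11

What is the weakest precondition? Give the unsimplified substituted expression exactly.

Answer: ( ( x + y ) - x ) == 11

Derivation:
post: y == 11
stmt 3: y := z - x  -- replace 1 occurrence(s) of y with (z - x)
  => ( z - x ) == 11
stmt 2: y := z - 9  -- replace 0 occurrence(s) of y with (z - 9)
  => ( z - x ) == 11
stmt 1: z := x + y  -- replace 1 occurrence(s) of z with (x + y)
  => ( ( x + y ) - x ) == 11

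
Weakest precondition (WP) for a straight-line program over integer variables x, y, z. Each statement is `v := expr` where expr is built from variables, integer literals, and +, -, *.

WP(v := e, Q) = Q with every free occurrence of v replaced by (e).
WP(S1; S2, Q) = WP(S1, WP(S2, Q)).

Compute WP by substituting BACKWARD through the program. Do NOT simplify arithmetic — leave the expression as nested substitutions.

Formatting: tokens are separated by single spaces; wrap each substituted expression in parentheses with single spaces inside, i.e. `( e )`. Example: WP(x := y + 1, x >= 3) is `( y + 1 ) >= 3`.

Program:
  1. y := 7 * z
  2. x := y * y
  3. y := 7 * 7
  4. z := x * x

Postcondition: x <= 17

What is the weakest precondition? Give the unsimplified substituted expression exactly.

Answer: ( ( 7 * z ) * ( 7 * z ) ) <= 17

Derivation:
post: x <= 17
stmt 4: z := x * x  -- replace 0 occurrence(s) of z with (x * x)
  => x <= 17
stmt 3: y := 7 * 7  -- replace 0 occurrence(s) of y with (7 * 7)
  => x <= 17
stmt 2: x := y * y  -- replace 1 occurrence(s) of x with (y * y)
  => ( y * y ) <= 17
stmt 1: y := 7 * z  -- replace 2 occurrence(s) of y with (7 * z)
  => ( ( 7 * z ) * ( 7 * z ) ) <= 17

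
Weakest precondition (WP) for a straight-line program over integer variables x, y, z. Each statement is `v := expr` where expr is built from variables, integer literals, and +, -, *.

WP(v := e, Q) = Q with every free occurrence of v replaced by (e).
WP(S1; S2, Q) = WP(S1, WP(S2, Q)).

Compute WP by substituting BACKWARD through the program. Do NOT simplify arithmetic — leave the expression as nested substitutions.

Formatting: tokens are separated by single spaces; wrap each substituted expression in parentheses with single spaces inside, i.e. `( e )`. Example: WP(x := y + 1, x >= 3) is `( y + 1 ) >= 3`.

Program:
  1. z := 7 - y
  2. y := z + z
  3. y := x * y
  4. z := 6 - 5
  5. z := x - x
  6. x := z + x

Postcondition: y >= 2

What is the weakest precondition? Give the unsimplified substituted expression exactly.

post: y >= 2
stmt 6: x := z + x  -- replace 0 occurrence(s) of x with (z + x)
  => y >= 2
stmt 5: z := x - x  -- replace 0 occurrence(s) of z with (x - x)
  => y >= 2
stmt 4: z := 6 - 5  -- replace 0 occurrence(s) of z with (6 - 5)
  => y >= 2
stmt 3: y := x * y  -- replace 1 occurrence(s) of y with (x * y)
  => ( x * y ) >= 2
stmt 2: y := z + z  -- replace 1 occurrence(s) of y with (z + z)
  => ( x * ( z + z ) ) >= 2
stmt 1: z := 7 - y  -- replace 2 occurrence(s) of z with (7 - y)
  => ( x * ( ( 7 - y ) + ( 7 - y ) ) ) >= 2

Answer: ( x * ( ( 7 - y ) + ( 7 - y ) ) ) >= 2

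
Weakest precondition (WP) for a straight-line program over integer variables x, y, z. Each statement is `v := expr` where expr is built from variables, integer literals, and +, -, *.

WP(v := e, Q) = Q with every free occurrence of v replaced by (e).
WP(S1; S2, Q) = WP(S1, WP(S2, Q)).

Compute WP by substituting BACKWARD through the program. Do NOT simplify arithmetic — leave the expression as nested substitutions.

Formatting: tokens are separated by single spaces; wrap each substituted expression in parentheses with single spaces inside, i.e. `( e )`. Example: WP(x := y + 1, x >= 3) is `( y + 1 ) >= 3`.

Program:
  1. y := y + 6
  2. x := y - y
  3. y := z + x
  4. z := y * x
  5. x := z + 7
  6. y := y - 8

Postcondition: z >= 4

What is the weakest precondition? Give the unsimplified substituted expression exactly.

Answer: ( ( z + ( ( y + 6 ) - ( y + 6 ) ) ) * ( ( y + 6 ) - ( y + 6 ) ) ) >= 4

Derivation:
post: z >= 4
stmt 6: y := y - 8  -- replace 0 occurrence(s) of y with (y - 8)
  => z >= 4
stmt 5: x := z + 7  -- replace 0 occurrence(s) of x with (z + 7)
  => z >= 4
stmt 4: z := y * x  -- replace 1 occurrence(s) of z with (y * x)
  => ( y * x ) >= 4
stmt 3: y := z + x  -- replace 1 occurrence(s) of y with (z + x)
  => ( ( z + x ) * x ) >= 4
stmt 2: x := y - y  -- replace 2 occurrence(s) of x with (y - y)
  => ( ( z + ( y - y ) ) * ( y - y ) ) >= 4
stmt 1: y := y + 6  -- replace 4 occurrence(s) of y with (y + 6)
  => ( ( z + ( ( y + 6 ) - ( y + 6 ) ) ) * ( ( y + 6 ) - ( y + 6 ) ) ) >= 4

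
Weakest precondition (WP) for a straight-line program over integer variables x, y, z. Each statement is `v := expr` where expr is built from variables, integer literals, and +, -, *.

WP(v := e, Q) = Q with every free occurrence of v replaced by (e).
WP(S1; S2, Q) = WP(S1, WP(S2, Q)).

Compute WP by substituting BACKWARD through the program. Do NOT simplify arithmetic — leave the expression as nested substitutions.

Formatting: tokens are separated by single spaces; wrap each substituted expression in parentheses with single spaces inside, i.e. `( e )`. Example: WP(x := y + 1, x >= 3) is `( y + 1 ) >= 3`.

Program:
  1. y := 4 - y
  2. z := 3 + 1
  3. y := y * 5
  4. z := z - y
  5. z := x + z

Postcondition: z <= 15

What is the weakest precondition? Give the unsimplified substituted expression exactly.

Answer: ( x + ( ( 3 + 1 ) - ( ( 4 - y ) * 5 ) ) ) <= 15

Derivation:
post: z <= 15
stmt 5: z := x + z  -- replace 1 occurrence(s) of z with (x + z)
  => ( x + z ) <= 15
stmt 4: z := z - y  -- replace 1 occurrence(s) of z with (z - y)
  => ( x + ( z - y ) ) <= 15
stmt 3: y := y * 5  -- replace 1 occurrence(s) of y with (y * 5)
  => ( x + ( z - ( y * 5 ) ) ) <= 15
stmt 2: z := 3 + 1  -- replace 1 occurrence(s) of z with (3 + 1)
  => ( x + ( ( 3 + 1 ) - ( y * 5 ) ) ) <= 15
stmt 1: y := 4 - y  -- replace 1 occurrence(s) of y with (4 - y)
  => ( x + ( ( 3 + 1 ) - ( ( 4 - y ) * 5 ) ) ) <= 15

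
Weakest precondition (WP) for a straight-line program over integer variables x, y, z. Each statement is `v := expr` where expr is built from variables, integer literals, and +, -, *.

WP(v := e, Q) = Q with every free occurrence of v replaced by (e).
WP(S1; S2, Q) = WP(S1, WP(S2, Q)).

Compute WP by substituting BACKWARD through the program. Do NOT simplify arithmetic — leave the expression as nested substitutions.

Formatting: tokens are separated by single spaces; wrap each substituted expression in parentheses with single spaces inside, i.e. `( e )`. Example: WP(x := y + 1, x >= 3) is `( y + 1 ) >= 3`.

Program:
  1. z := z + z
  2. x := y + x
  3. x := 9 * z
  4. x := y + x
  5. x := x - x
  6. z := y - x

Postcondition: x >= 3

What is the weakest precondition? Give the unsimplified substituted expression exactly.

Answer: ( ( y + ( 9 * ( z + z ) ) ) - ( y + ( 9 * ( z + z ) ) ) ) >= 3

Derivation:
post: x >= 3
stmt 6: z := y - x  -- replace 0 occurrence(s) of z with (y - x)
  => x >= 3
stmt 5: x := x - x  -- replace 1 occurrence(s) of x with (x - x)
  => ( x - x ) >= 3
stmt 4: x := y + x  -- replace 2 occurrence(s) of x with (y + x)
  => ( ( y + x ) - ( y + x ) ) >= 3
stmt 3: x := 9 * z  -- replace 2 occurrence(s) of x with (9 * z)
  => ( ( y + ( 9 * z ) ) - ( y + ( 9 * z ) ) ) >= 3
stmt 2: x := y + x  -- replace 0 occurrence(s) of x with (y + x)
  => ( ( y + ( 9 * z ) ) - ( y + ( 9 * z ) ) ) >= 3
stmt 1: z := z + z  -- replace 2 occurrence(s) of z with (z + z)
  => ( ( y + ( 9 * ( z + z ) ) ) - ( y + ( 9 * ( z + z ) ) ) ) >= 3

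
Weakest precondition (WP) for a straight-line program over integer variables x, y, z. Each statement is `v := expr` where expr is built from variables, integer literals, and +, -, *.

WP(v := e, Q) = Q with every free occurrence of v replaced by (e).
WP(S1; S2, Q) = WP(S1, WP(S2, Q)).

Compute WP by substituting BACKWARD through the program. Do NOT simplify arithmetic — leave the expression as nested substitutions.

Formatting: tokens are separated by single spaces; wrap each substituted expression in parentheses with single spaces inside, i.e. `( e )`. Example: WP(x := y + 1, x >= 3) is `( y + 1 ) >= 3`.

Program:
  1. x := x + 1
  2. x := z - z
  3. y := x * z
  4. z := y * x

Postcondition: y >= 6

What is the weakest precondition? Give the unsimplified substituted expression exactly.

Answer: ( ( z - z ) * z ) >= 6

Derivation:
post: y >= 6
stmt 4: z := y * x  -- replace 0 occurrence(s) of z with (y * x)
  => y >= 6
stmt 3: y := x * z  -- replace 1 occurrence(s) of y with (x * z)
  => ( x * z ) >= 6
stmt 2: x := z - z  -- replace 1 occurrence(s) of x with (z - z)
  => ( ( z - z ) * z ) >= 6
stmt 1: x := x + 1  -- replace 0 occurrence(s) of x with (x + 1)
  => ( ( z - z ) * z ) >= 6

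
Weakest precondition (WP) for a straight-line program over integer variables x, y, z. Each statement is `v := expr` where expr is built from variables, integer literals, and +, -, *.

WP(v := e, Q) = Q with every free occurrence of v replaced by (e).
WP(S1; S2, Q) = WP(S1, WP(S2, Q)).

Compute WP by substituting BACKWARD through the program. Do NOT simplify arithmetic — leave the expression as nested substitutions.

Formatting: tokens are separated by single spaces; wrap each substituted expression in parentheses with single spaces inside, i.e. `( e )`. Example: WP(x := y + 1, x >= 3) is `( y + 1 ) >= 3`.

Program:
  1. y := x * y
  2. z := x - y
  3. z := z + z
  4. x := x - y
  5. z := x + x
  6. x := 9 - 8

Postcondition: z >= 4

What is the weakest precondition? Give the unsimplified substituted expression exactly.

post: z >= 4
stmt 6: x := 9 - 8  -- replace 0 occurrence(s) of x with (9 - 8)
  => z >= 4
stmt 5: z := x + x  -- replace 1 occurrence(s) of z with (x + x)
  => ( x + x ) >= 4
stmt 4: x := x - y  -- replace 2 occurrence(s) of x with (x - y)
  => ( ( x - y ) + ( x - y ) ) >= 4
stmt 3: z := z + z  -- replace 0 occurrence(s) of z with (z + z)
  => ( ( x - y ) + ( x - y ) ) >= 4
stmt 2: z := x - y  -- replace 0 occurrence(s) of z with (x - y)
  => ( ( x - y ) + ( x - y ) ) >= 4
stmt 1: y := x * y  -- replace 2 occurrence(s) of y with (x * y)
  => ( ( x - ( x * y ) ) + ( x - ( x * y ) ) ) >= 4

Answer: ( ( x - ( x * y ) ) + ( x - ( x * y ) ) ) >= 4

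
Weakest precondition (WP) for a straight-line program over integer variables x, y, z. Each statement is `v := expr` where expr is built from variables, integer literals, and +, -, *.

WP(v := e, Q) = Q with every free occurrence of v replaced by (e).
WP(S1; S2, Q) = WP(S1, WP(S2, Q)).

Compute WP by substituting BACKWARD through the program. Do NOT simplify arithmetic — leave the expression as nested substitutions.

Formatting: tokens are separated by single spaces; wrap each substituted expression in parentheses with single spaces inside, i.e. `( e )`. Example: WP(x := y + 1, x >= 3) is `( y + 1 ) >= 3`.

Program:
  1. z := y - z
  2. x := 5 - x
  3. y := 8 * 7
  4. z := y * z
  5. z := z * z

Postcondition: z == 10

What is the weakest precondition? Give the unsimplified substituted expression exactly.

post: z == 10
stmt 5: z := z * z  -- replace 1 occurrence(s) of z with (z * z)
  => ( z * z ) == 10
stmt 4: z := y * z  -- replace 2 occurrence(s) of z with (y * z)
  => ( ( y * z ) * ( y * z ) ) == 10
stmt 3: y := 8 * 7  -- replace 2 occurrence(s) of y with (8 * 7)
  => ( ( ( 8 * 7 ) * z ) * ( ( 8 * 7 ) * z ) ) == 10
stmt 2: x := 5 - x  -- replace 0 occurrence(s) of x with (5 - x)
  => ( ( ( 8 * 7 ) * z ) * ( ( 8 * 7 ) * z ) ) == 10
stmt 1: z := y - z  -- replace 2 occurrence(s) of z with (y - z)
  => ( ( ( 8 * 7 ) * ( y - z ) ) * ( ( 8 * 7 ) * ( y - z ) ) ) == 10

Answer: ( ( ( 8 * 7 ) * ( y - z ) ) * ( ( 8 * 7 ) * ( y - z ) ) ) == 10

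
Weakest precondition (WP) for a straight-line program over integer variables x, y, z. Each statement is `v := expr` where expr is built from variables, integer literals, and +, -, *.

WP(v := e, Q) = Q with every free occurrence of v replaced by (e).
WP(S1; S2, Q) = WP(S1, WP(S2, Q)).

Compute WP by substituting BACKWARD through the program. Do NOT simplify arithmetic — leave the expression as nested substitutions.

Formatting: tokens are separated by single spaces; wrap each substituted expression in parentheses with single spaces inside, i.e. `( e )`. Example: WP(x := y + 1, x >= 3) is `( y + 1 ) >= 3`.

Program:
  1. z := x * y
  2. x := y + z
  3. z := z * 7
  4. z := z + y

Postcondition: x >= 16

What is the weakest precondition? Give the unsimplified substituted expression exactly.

post: x >= 16
stmt 4: z := z + y  -- replace 0 occurrence(s) of z with (z + y)
  => x >= 16
stmt 3: z := z * 7  -- replace 0 occurrence(s) of z with (z * 7)
  => x >= 16
stmt 2: x := y + z  -- replace 1 occurrence(s) of x with (y + z)
  => ( y + z ) >= 16
stmt 1: z := x * y  -- replace 1 occurrence(s) of z with (x * y)
  => ( y + ( x * y ) ) >= 16

Answer: ( y + ( x * y ) ) >= 16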